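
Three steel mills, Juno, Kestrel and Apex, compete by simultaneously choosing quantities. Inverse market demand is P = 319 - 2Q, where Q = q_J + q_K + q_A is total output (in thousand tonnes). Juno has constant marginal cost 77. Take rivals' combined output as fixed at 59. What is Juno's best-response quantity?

With rivals' combined output fixed at 59, Juno's profit is π_J = (319 - 2·59 - 2q_J)q_J - (77q_J) = (201 - 2q_J)q_J - (77q_J).
∂π_J/∂q_J = 124 - 4q_J = 0, so q_J = 31.

31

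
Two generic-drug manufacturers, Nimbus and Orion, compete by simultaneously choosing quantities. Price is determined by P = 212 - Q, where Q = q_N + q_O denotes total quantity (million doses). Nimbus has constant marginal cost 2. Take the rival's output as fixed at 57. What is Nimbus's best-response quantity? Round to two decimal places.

With the rival's output fixed at 57, Nimbus's profit is π_N = (212 - 57 - q_N)q_N - (2q_N) = (155 - q_N)q_N - (2q_N).
∂π_N/∂q_N = 153 - 2q_N = 0, so q_N = 153/2.

76.50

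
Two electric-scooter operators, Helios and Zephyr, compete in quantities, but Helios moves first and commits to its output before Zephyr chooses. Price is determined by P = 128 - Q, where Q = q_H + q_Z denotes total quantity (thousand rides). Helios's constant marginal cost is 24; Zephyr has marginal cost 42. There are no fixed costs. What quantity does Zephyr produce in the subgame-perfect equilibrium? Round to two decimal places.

12.50

Solve by backward induction. Given q_H, the follower Zephyr maximises π_Z = (128 - q_H - q_Z)q_Z - 42q_Z.
∂π_Z/∂q_Z = 86 - q_H - 2q_Z = 0 gives the reaction function q_Z = (86 - q_H)/2.
Helios substitutes q_Z(q_H) into its own profit: π_H = q_H(128 - q_H - (86 - q_H)/2) - 24q_H = (85 - (1/2)q_H)q_H - 24q_H.
The leader's first-order condition 61 - q_H = 0 yields q_H = 61.
Then q_Z = (86 - 61)/2 = 25/2.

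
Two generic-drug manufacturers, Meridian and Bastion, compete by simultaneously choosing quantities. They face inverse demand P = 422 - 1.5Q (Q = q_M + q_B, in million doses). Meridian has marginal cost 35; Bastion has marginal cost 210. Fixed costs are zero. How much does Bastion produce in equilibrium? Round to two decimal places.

Meridian's profit: π_M = (422 - 1.5Q)q_M - (35q_M). Setting ∂π_M/∂q_M = 0: 387 - 3q_M - (3/2)(q_B) = 0.
Bastion's profit: π_B = (422 - 1.5Q)q_B - (210q_B). Setting ∂π_B/∂q_B = 0: 212 - 3q_B - (3/2)(q_M) = 0.
So q_M = (387 - (3/2)q_B)/3 and q_B = (212 - (3/2)q_M)/3.
Solving the pair: q_M = 1124/9, q_B = 74/9.

8.22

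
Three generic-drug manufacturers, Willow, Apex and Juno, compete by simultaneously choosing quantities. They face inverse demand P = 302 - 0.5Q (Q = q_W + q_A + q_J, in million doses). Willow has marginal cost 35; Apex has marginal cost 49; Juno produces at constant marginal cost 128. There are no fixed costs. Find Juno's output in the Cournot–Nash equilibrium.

Willow's profit: π_W = (302 - 0.5Q)q_W - (35q_W). Setting ∂π_W/∂q_W = 0: 267 - q_W - (1/2)(q_A + q_J) = 0.
Apex's profit: π_A = (302 - 0.5Q)q_A - (49q_A). Setting ∂π_A/∂q_A = 0: 253 - q_A - (1/2)(q_W + q_J) = 0.
Juno's profit: π_J = (302 - 0.5Q)q_J - (128q_J). Setting ∂π_J/∂q_J = 0: 174 - q_J - (1/2)(q_W + q_A) = 0.
Summing all 3 equations gives 694 − 2Q = 0, hence Q = 347.
Back-substituting: q_W = (267 − 347/2)/(1/2) = 187, q_A = (253 − 347/2)/(1/2) = 159, q_J = (174 − 347/2)/(1/2) = 1.

1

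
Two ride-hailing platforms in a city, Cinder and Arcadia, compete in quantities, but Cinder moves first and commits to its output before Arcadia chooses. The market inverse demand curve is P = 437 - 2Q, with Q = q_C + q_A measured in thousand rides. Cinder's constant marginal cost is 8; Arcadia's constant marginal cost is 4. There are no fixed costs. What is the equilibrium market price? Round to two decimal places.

114.25

Solve by backward induction. Given q_C, the follower Arcadia maximises π_A = (437 - 2q_C - 2q_A)q_A - 4q_A.
Follower FOC: 433 - 2q_C - 4q_A = 0, so q_A(q_C) = (433 - 2q_C)/4.
The leader anticipates this reaction. Substituting into P = 437 - 2Q gives P = 441/2 - q_C, so π_C = (441/2 - q_C)q_C - 8q_C.
Maximising: ∂π_C/∂q_C = 425/2 - 2q_C = 0, giving q_C = 425/4.
Then q_A = (433 - 2·(425/4))/4 = 441/8.
Total output Q = 1291/8, so price P = 437 - 2·(1291/8) = 457/4.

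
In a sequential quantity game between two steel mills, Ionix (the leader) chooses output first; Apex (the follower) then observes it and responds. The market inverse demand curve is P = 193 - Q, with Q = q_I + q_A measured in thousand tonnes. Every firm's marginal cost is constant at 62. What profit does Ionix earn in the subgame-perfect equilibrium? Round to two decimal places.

2145.13

The follower Apex best-responds to any q_I: π_A = (193 - Q)q_A - 62q_A.
Setting the follower's marginal profit to zero, 131 - q_I - 2q_A = 0, i.e. q_A = (131 - q_I)/2.
The leader anticipates this reaction. Substituting into P = 193 - Q gives P = 255/2 - (1/2)q_I, so π_I = (255/2 - (1/2)q_I)q_I - 62q_I.
Leader FOC: 131/2 - q_I = 0, so q_I = 131/2.
Then q_A = (131 - 131/2)/2 = 131/4.
Price P = 193 - 393/4 = 379/4.
Ionix's profit: (379/4 - 62)·(131/2) = 2145.1250.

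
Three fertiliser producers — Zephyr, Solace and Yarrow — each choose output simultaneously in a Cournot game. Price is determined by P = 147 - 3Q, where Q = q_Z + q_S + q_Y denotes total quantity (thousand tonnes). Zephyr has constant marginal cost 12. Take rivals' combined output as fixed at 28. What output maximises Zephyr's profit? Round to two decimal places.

8.50

With rivals' combined output fixed at 28, Zephyr's profit is π_Z = (147 - 3·28 - 3q_Z)q_Z - (12q_Z) = (63 - 3q_Z)q_Z - (12q_Z).
∂π_Z/∂q_Z = 51 - 6q_Z = 0, so q_Z = 17/2.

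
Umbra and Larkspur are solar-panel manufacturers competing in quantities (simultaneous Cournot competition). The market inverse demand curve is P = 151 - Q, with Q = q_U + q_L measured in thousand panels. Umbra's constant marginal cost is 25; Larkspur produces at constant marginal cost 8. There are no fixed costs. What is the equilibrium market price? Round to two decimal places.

Umbra's profit: π_U = (151 - Q)q_U - (25q_U). Setting ∂π_U/∂q_U = 0: 126 - 2q_U - (q_L) = 0.
Larkspur's profit: π_L = (151 - Q)q_L - (8q_L). Setting ∂π_L/∂q_L = 0: 143 - 2q_L - (q_U) = 0.
Rearranging gives the reaction functions q_U = (126 - q_L)/2 and q_L = (143 - q_U)/2.
Substituting one into the other gives q_U = 109/3 and q_L = 160/3.
Total output Q = 269/3, so price P = 151 - 269/3 = 184/3.

61.33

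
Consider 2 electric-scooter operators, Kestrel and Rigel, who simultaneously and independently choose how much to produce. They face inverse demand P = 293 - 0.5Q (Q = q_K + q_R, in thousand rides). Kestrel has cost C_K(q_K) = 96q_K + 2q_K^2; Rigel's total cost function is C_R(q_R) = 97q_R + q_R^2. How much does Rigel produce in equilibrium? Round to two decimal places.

Kestrel's profit: π_K = (293 - 0.5Q)q_K - (96q_K + 2q_K²). Setting ∂π_K/∂q_K = 0: 197 - 5q_K - (1/2)(q_R) = 0.
Rigel's profit: π_R = (293 - 0.5Q)q_R - (97q_R + q_R²). Setting ∂π_R/∂q_R = 0: 196 - 3q_R - (1/2)(q_K) = 0.
Rearranging gives the reaction functions q_K = (197 - (1/2)q_R)/5 and q_R = (196 - (1/2)q_K)/3.
Solving the pair: q_K = 1972/59, q_R = 59.7627.

59.76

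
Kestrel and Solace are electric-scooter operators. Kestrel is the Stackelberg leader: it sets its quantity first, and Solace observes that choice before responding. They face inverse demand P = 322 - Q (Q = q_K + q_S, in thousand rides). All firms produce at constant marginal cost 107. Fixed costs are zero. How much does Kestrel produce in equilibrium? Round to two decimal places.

107.50

Solve by backward induction. Given q_K, the follower Solace maximises π_S = (322 - q_K - q_S)q_S - 107q_S.
Setting the follower's marginal profit to zero, 215 - q_K - 2q_S = 0, i.e. q_S = (215 - q_K)/2.
Kestrel substitutes q_S(q_K) into its own profit: π_K = q_K(322 - q_K - (215 - q_K)/2) - 107q_K = (429/2 - (1/2)q_K)q_K - 107q_K.
Leader FOC: 215/2 - q_K = 0, so q_K = 215/2.
Then q_S = (215 - 215/2)/2 = 215/4.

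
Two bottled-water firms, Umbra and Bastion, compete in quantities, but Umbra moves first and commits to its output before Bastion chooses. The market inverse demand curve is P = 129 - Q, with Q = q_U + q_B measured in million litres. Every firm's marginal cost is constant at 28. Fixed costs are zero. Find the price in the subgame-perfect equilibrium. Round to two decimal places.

The follower Bastion best-responds to any q_U: π_B = (129 - Q)q_B - 28q_B.
Follower FOC: 101 - q_U - 2q_B = 0, so q_B(q_U) = (101 - q_U)/2.
The leader anticipates this reaction. Substituting into P = 129 - Q gives P = 157/2 - (1/2)q_U, so π_U = (157/2 - (1/2)q_U)q_U - 28q_U.
Maximising: ∂π_U/∂q_U = 101/2 - q_U = 0, giving q_U = 101/2.
Then q_B = (101 - 101/2)/2 = 101/4.
Total output Q = 303/4, so price P = 129 - 303/4 = 213/4.

53.25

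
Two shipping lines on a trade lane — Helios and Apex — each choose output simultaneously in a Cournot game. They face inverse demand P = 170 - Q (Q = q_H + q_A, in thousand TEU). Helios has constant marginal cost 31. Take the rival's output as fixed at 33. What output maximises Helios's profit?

With the rival's output fixed at 33, Helios's profit is π_H = (170 - 33 - q_H)q_H - (31q_H) = (137 - q_H)q_H - (31q_H).
∂π_H/∂q_H = 106 - 2q_H = 0, so q_H = 53.

53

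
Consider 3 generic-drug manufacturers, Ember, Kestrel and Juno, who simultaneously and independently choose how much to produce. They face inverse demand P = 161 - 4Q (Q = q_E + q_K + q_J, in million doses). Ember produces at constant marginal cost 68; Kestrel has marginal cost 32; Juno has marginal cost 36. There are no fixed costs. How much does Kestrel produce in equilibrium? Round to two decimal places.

Ember's profit: π_E = (161 - 4Q)q_E - (68q_E). Setting ∂π_E/∂q_E = 0: 93 - 8q_E - 4(q_K + q_J) = 0.
Kestrel's profit: π_K = (161 - 4Q)q_K - (32q_K). Setting ∂π_K/∂q_K = 0: 129 - 8q_K - 4(q_E + q_J) = 0.
Juno's profit: π_J = (161 - 4Q)q_J - (36q_J). Setting ∂π_J/∂q_J = 0: 125 - 8q_J - 4(q_E + q_K) = 0.
Adding the 3 conditions: 347 − 8Q − 8Q = 0, i.e. Q = 347/16.
Back-substituting: q_E = (93 − 347/4)/4 = 25/16, q_K = (129 − 347/4)/4 = 169/16, q_J = (125 − 347/4)/4 = 153/16.

10.56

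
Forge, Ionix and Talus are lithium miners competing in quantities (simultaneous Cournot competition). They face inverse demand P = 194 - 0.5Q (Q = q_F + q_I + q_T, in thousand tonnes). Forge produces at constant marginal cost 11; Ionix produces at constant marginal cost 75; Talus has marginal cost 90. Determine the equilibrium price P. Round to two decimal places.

Forge's profit: π_F = (194 - 0.5Q)q_F - (11q_F). Setting ∂π_F/∂q_F = 0: 183 - q_F - (1/2)(q_I + q_T) = 0.
Ionix's first-order condition: 119 - q_I - (1/2)(q_F + q_T) = 0.
Talus's profit: π_T = (194 - 0.5Q)q_T - (90q_T). Setting ∂π_T/∂q_T = 0: 104 - q_T - (1/2)(q_F + q_I) = 0.
Adding the 3 conditions: 406 − Q − Q = 0, i.e. Q = 203.
Back-substituting: q_F = (183 − 203/2)/(1/2) = 163, q_I = (119 − 203/2)/(1/2) = 35, q_T = (104 − 203/2)/(1/2) = 5.
Total output Q = 203, so price P = 194 - (1/2)·203 = 185/2.

92.50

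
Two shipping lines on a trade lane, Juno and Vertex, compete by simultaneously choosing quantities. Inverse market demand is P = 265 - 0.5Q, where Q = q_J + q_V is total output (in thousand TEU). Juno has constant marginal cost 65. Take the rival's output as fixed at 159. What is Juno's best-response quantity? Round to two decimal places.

With the rival's output fixed at 159, Juno's profit is π_J = (265 - (1/2)·159 - (1/2)q_J)q_J - (65q_J) = (371/2 - (1/2)q_J)q_J - (65q_J).
∂π_J/∂q_J = 241/2 - q_J = 0, so q_J = 241/2.

120.50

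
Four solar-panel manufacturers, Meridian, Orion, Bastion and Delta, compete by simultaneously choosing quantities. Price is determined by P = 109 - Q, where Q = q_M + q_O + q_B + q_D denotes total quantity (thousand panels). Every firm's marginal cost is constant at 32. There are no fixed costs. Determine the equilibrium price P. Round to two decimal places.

Each firm earns π_i = (109 - Q)q_i - 32q_i.
Setting ∂π_i/∂q_i = 0 with rivals' quantities fixed: 77 - 2q_i - Σ_{j≠i} q_j = 0.
By symmetry each firm produces the same amount; substituting Σ_{j≠i} q_j = 3q_i yields q_i = 77/5.
Total output Q = 308/5, so price P = 109 - 308/5 = 237/5.

47.40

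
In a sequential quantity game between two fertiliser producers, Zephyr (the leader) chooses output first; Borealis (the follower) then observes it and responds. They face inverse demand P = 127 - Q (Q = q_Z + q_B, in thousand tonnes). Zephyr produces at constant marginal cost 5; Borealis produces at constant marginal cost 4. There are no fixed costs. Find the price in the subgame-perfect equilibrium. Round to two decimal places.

The follower Borealis best-responds to any q_Z: π_B = (127 - Q)q_B - 4q_B.
Follower FOC: 123 - q_Z - 2q_B = 0, so q_B(q_Z) = (123 - q_Z)/2.
Zephyr substitutes q_B(q_Z) into its own profit: π_Z = q_Z(127 - q_Z - (123 - q_Z)/2) - 5q_Z = (131/2 - (1/2)q_Z)q_Z - 5q_Z.
Maximising: ∂π_Z/∂q_Z = 121/2 - q_Z = 0, giving q_Z = 121/2.
Then q_B = (123 - 121/2)/2 = 125/4.
Total output Q = 367/4, so price P = 127 - 367/4 = 141/4.

35.25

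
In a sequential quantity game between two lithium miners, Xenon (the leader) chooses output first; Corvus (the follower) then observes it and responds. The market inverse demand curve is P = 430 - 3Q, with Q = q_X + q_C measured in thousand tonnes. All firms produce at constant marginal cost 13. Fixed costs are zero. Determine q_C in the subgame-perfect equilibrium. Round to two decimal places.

34.75

The follower Corvus best-responds to any q_X: π_C = (430 - 3Q)q_C - 13q_C.
∂π_C/∂q_C = 417 - 3q_X - 6q_C = 0 gives the reaction function q_C = (417 - 3q_X)/6.
Xenon substitutes q_C(q_X) into its own profit: π_X = q_X(430 - 3q_X - (417 - 3q_X)/2) - 13q_X = (443/2 - (3/2)q_X)q_X - 13q_X.
Maximising: ∂π_X/∂q_X = 417/2 - 3q_X = 0, giving q_X = 139/2.
Then q_C = (417 - 3·(139/2))/6 = 139/4.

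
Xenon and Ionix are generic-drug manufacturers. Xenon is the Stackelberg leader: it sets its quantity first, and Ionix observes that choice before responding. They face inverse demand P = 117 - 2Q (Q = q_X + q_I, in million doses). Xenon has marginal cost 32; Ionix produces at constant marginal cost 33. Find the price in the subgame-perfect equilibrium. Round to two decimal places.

The follower Ionix best-responds to any q_X: π_I = (117 - 2Q)q_I - 33q_I.
Setting the follower's marginal profit to zero, 84 - 2q_X - 4q_I = 0, i.e. q_I = (84 - 2q_X)/4.
Xenon substitutes q_I(q_X) into its own profit: π_X = q_X(117 - 2q_X - (84 - 2q_X)/2) - 32q_X = (75 - q_X)q_X - 32q_X.
Maximising: ∂π_X/∂q_X = 43 - 2q_X = 0, giving q_X = 43/2.
Then q_I = (84 - 2·(43/2))/4 = 41/4.
Total output Q = 127/4, so price P = 117 - 2·(127/4) = 107/2.

53.50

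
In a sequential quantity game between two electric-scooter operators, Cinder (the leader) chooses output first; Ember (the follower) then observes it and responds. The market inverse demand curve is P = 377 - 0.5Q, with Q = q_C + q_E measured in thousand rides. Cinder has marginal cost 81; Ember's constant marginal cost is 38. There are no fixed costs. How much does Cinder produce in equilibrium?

253

The follower Ember best-responds to any q_C: π_E = (377 - 0.5Q)q_E - 38q_E.
Setting the follower's marginal profit to zero, 339 - (1/2)q_C - q_E = 0, i.e. q_E = (339 - (1/2)q_C).
Cinder substitutes q_E(q_C) into its own profit: π_C = q_C(377 - (1/2)q_C - (339 - (1/2)q_C)/2) - 81q_C = (415/2 - (1/4)q_C)q_C - 81q_C.
Maximising: ∂π_C/∂q_C = 253/2 - (1/2)q_C = 0, giving q_C = 253.
Then q_E = (339 - (1/2)·253) = 425/2.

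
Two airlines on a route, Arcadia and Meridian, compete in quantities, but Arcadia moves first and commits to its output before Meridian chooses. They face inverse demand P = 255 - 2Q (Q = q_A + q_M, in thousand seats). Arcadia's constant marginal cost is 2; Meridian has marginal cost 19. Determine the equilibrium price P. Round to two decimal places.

69.50

Solve by backward induction. Given q_A, the follower Meridian maximises π_M = (255 - 2q_A - 2q_M)q_M - 19q_M.
∂π_M/∂q_M = 236 - 2q_A - 4q_M = 0 gives the reaction function q_M = (236 - 2q_A)/4.
Arcadia substitutes q_M(q_A) into its own profit: π_A = q_A(255 - 2q_A - (236 - 2q_A)/2) - 2q_A = (137 - q_A)q_A - 2q_A.
Maximising: ∂π_A/∂q_A = 135 - 2q_A = 0, giving q_A = 135/2.
Then q_M = (236 - 2·(135/2))/4 = 101/4.
Total output Q = 371/4, so price P = 255 - 2·(371/4) = 139/2.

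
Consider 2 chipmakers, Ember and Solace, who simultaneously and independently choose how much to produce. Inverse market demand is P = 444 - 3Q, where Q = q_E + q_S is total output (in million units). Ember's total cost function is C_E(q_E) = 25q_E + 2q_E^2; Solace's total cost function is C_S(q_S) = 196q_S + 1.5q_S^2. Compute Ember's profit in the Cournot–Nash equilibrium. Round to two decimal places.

6982.72

Ember's profit: π_E = (444 - 3Q)q_E - (25q_E + 2q_E²). Setting ∂π_E/∂q_E = 0: 419 - 10q_E - 3(q_S) = 0.
Solace's first-order condition: 248 - 9q_S - 3(q_E) = 0.
Best responses: q_E = (419 - 3q_S)/10, q_S = (248 - 3q_E)/9.
Substituting one into the other gives q_E = 1009/27 and q_S = 1223/81.
Price P = 444 - 3·52.4691 = 286.5926.
Ember's profit: 286.5926·(1009/27) - 25·(1009/27) - 2(1009/27)² = 6982.7229.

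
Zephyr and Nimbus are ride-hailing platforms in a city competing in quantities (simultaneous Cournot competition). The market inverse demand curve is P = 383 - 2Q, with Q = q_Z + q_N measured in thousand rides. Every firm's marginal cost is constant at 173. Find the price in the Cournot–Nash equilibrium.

243

Each firm earns π_i = (383 - 2Q)q_i - 173q_i.
First-order condition (treating rivals' output as given): 210 - 4q_i - 2q_j = 0.
By symmetry each firm produces the same amount; substituting q_j = q_i yields q_i = 210/6 = 35.
Total output Q = 70, so price P = 383 - 2·70 = 243.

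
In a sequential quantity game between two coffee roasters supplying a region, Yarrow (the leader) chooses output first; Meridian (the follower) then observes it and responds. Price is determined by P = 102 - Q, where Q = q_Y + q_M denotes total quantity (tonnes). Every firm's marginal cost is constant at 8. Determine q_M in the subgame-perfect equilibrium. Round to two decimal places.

Solve by backward induction. Given q_Y, the follower Meridian maximises π_M = (102 - q_Y - q_M)q_M - 8q_M.
∂π_M/∂q_M = 94 - q_Y - 2q_M = 0 gives the reaction function q_M = (94 - q_Y)/2.
Yarrow substitutes q_M(q_Y) into its own profit: π_Y = q_Y(102 - q_Y - (94 - q_Y)/2) - 8q_Y = (55 - (1/2)q_Y)q_Y - 8q_Y.
Maximising: ∂π_Y/∂q_Y = 47 - q_Y = 0, giving q_Y = 47.
Then q_M = (94 - 47)/2 = 47/2.

23.50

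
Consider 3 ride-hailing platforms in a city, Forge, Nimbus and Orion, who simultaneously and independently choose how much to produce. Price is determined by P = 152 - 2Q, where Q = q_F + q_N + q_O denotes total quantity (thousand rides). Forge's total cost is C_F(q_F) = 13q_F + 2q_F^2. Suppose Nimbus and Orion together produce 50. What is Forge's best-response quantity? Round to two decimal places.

4.88

With rivals' combined output fixed at 50, Forge's profit is π_F = (152 - 2·50 - 2q_F)q_F - (13q_F + 2q_F²) = (52 - 2q_F)q_F - (13q_F + 2q_F²).
∂π_F/∂q_F = 39 - 8q_F = 0, so q_F = 39/8.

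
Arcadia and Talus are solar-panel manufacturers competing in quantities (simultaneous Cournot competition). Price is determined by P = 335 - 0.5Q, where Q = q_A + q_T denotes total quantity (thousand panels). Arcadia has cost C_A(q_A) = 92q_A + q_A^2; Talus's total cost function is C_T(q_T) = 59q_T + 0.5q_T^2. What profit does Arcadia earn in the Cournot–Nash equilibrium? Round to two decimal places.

Arcadia's profit: π_A = (335 - 0.5Q)q_A - (92q_A + q_A²). Setting ∂π_A/∂q_A = 0: 243 - 3q_A - (1/2)(q_T) = 0.
Talus's first-order condition: 276 - 2q_T - (1/2)(q_A) = 0.
Best responses: q_A = (243 - (1/2)q_T)/3, q_T = (276 - (1/2)q_A)/2.
Substituting one into the other gives q_A = 1392/23 and q_T = 122.8696.
Price P = 335 - (1/2)·183.3913 = 243.3043.
Arcadia's profit: 243.3043·(1392/23) - 92·(1392/23) - (1392/23)² = 5494.3214.

5494.32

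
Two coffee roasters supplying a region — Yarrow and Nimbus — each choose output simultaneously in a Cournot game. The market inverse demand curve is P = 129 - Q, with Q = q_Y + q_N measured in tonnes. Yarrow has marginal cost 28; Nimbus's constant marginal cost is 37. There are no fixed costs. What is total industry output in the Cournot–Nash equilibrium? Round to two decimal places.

64.33

Yarrow's profit: π_Y = (129 - Q)q_Y - (28q_Y). Setting ∂π_Y/∂q_Y = 0: 101 - 2q_Y - (q_N) = 0.
Nimbus's profit: π_N = (129 - Q)q_N - (37q_N). Setting ∂π_N/∂q_N = 0: 92 - 2q_N - (q_Y) = 0.
So q_Y = (101 - q_N)/2 and q_N = (92 - q_Y)/2.
Substituting one into the other gives q_Y = 110/3 and q_N = 83/3.
Total output Q = 110/3 + 83/3 = 193/3.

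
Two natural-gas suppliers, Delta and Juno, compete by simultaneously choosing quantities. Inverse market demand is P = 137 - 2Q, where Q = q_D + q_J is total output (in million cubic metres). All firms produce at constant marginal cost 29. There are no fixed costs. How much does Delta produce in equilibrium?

A representative firm's profit is π_i = q_i(137 - 2Q) - 29q_i.
Setting ∂π_i/∂q_i = 0 with rivals' quantities fixed: 108 - 4q_i - 2q_j = 0.
With identical firms every q_j equals q_i, so q_j = q_i and 108 = 6q_i, giving q_i = 18.

18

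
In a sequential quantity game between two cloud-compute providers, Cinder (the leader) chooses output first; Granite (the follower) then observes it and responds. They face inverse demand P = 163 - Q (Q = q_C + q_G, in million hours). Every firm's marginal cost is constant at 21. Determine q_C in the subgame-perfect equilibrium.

71

The follower Granite best-responds to any q_C: π_G = (163 - Q)q_G - 21q_G.
∂π_G/∂q_G = 142 - q_C - 2q_G = 0 gives the reaction function q_G = (142 - q_C)/2.
The leader anticipates this reaction. Substituting into P = 163 - Q gives P = 92 - (1/2)q_C, so π_C = (92 - (1/2)q_C)q_C - 21q_C.
The leader's first-order condition 71 - q_C = 0 yields q_C = 71.
Then q_G = (142 - 71)/2 = 71/2.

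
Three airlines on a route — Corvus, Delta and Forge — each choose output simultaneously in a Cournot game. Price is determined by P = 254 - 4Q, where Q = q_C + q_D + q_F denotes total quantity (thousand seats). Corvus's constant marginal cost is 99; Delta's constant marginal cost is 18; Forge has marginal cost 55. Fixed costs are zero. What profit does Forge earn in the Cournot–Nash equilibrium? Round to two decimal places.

663.06

Corvus's profit: π_C = (254 - 4Q)q_C - (99q_C). Setting ∂π_C/∂q_C = 0: 155 - 8q_C - 4(q_D + q_F) = 0.
Delta's profit: π_D = (254 - 4Q)q_D - (18q_D). Setting ∂π_D/∂q_D = 0: 236 - 8q_D - 4(q_C + q_F) = 0.
Forge's first-order condition: 199 - 8q_F - 4(q_C + q_D) = 0.
Adding the 3 first-order conditions: 590 − 16Q = 0, so Q = 295/8.
Back-substituting: q_C = (155 − 295/2)/4 = 15/8, q_D = (236 − 295/2)/4 = 177/8, q_F = (199 − 295/2)/4 = 103/8.
Price P = 254 - 4·(295/8) = 213/2.
Forge's profit: (213/2 - 55)·(103/8) = 663.0625.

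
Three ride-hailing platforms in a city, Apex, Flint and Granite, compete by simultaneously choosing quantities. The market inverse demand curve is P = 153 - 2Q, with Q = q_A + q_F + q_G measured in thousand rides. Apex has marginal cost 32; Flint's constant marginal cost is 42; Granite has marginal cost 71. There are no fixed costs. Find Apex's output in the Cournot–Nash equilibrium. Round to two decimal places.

Apex's profit: π_A = (153 - 2Q)q_A - (32q_A). Setting ∂π_A/∂q_A = 0: 121 - 4q_A - 2(q_F + q_G) = 0.
Flint's first-order condition: 111 - 4q_F - 2(q_A + q_G) = 0.
Granite's first-order condition: 82 - 4q_G - 2(q_A + q_F) = 0.
Summing all 3 equations gives 314 − 8Q = 0, hence Q = 157/4.
Back-substituting: q_A = (121 − 157/2)/2 = 85/4, q_F = (111 − 157/2)/2 = 65/4, q_G = (82 − 157/2)/2 = 7/4.

21.25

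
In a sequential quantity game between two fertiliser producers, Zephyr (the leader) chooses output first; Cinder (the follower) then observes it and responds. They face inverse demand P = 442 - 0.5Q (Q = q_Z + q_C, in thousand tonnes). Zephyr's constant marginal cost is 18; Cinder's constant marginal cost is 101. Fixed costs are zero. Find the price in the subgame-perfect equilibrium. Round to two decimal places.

144.75

The follower Cinder best-responds to any q_Z: π_C = (442 - 0.5Q)q_C - 101q_C.
Setting the follower's marginal profit to zero, 341 - (1/2)q_Z - q_C = 0, i.e. q_C = (341 - (1/2)q_Z).
The leader anticipates this reaction. Substituting into P = 442 - 0.5Q gives P = 543/2 - (1/4)q_Z, so π_Z = (543/2 - (1/4)q_Z)q_Z - 18q_Z.
Maximising: ∂π_Z/∂q_Z = 507/2 - (1/2)q_Z = 0, giving q_Z = 507.
Then q_C = (341 - (1/2)·507) = 175/2.
Total output Q = 1189/2, so price P = 442 - (1/2)·(1189/2) = 579/4.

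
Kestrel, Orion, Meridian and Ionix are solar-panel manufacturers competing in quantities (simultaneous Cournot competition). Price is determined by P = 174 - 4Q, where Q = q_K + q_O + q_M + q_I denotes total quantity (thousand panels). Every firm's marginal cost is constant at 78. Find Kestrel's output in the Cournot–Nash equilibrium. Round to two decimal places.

Each firm earns π_i = (174 - 4Q)q_i - 78q_i.
Setting ∂π_i/∂q_i = 0 with rivals' quantities fixed: 96 - 8q_i - 4·Σ_{j≠i} q_j = 0.
By symmetry each firm produces the same amount; substituting Σ_{j≠i} q_j = 3q_i yields q_i = 96/20 = 24/5.

4.80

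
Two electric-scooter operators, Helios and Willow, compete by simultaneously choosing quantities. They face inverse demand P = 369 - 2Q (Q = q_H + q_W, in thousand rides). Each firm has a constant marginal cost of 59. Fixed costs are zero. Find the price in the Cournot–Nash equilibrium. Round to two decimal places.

162.33

Each firm earns π_i = (369 - 2Q)q_i - 59q_i.
Setting ∂π_i/∂q_i = 0 with rivals' quantities fixed: 310 - 4q_i - 2q_j = 0.
By symmetry each firm produces the same amount; substituting q_j = q_i yields q_i = 310/6 = 155/3.
Total output Q = 310/3, so price P = 369 - 2·(310/3) = 487/3.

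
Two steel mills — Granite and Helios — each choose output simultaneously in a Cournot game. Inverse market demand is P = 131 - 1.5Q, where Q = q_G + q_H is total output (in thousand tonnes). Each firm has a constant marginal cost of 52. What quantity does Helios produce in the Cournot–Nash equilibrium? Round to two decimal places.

17.56

A representative firm's profit is π_i = q_i(131 - 1.5Q) - 52q_i.
Setting ∂π_i/∂q_i = 0 with rivals' quantities fixed: 79 - 3q_i - (3/2)q_j = 0.
With identical firms every q_j equals q_i, so q_j = q_i and 79 = (9/2)q_i, giving q_i = 158/9.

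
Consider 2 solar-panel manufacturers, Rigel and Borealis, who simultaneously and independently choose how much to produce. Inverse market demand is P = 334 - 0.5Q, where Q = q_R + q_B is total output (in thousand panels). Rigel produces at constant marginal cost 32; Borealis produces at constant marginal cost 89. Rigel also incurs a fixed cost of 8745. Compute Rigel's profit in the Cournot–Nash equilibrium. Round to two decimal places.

Rigel's profit: π_R = (334 - 0.5Q)q_R - (32q_R). Setting ∂π_R/∂q_R = 0: 302 - q_R - (1/2)(q_B) = 0.
Borealis's first-order condition: 245 - q_B - (1/2)(q_R) = 0.
So q_R = (302 - (1/2)q_B) and q_B = (245 - (1/2)q_R).
Substituting one into the other gives q_R = 718/3 and q_B = 376/3.
Price P = 334 - (1/2)·(1094/3) = 455/3.
Rigel's profit: (455/3 - 32)·(718/3) - 8745 = 19895.2222.

19895.22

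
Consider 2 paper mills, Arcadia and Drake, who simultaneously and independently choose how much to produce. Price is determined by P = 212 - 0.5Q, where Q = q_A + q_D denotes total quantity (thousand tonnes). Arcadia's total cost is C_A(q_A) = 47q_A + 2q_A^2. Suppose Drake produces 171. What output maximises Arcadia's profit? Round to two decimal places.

With the rival's output fixed at 171, Arcadia's profit is π_A = (212 - (1/2)·171 - (1/2)q_A)q_A - (47q_A + 2q_A²) = (253/2 - (1/2)q_A)q_A - (47q_A + 2q_A²).
∂π_A/∂q_A = 159/2 - 5q_A = 0, so q_A = 159/10.

15.90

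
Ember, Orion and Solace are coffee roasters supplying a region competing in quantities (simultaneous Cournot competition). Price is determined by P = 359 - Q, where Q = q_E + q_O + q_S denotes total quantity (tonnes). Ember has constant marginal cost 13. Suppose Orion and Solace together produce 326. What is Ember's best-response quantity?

10

With rivals' combined output fixed at 326, Ember's profit is π_E = (359 - 326 - q_E)q_E - (13q_E) = (33 - q_E)q_E - (13q_E).
∂π_E/∂q_E = 20 - 2q_E = 0, so q_E = 10.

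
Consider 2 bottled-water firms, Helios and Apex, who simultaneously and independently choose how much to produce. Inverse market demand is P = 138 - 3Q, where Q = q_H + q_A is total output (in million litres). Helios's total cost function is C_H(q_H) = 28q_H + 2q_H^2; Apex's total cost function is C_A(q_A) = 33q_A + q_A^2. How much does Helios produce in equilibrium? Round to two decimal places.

Helios's profit: π_H = (138 - 3Q)q_H - (28q_H + 2q_H²). Setting ∂π_H/∂q_H = 0: 110 - 10q_H - 3(q_A) = 0.
Apex's first-order condition: 105 - 8q_A - 3(q_H) = 0.
Best responses: q_H = (110 - 3q_A)/10, q_A = (105 - 3q_H)/8.
Solving the pair: q_H = 565/71, q_A = 720/71.

7.96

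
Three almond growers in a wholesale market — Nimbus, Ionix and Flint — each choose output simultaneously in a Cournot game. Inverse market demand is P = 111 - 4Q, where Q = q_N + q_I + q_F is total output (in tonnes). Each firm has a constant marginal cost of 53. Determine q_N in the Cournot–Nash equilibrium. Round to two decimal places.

Each firm earns π_i = (111 - 4Q)q_i - 53q_i.
First-order condition (treating rivals' output as given): 58 - 8q_i - 4·Σ_{j≠i} q_j = 0.
By symmetry each firm produces the same amount; substituting Σ_{j≠i} q_j = 2q_i yields q_i = 58/16 = 29/8.

3.63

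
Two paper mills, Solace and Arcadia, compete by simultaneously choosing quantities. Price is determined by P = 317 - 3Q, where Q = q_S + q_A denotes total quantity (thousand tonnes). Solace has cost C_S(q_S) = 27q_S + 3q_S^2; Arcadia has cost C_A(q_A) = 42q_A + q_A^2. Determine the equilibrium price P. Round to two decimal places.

181.66

Solace's profit: π_S = (317 - 3Q)q_S - (27q_S + 3q_S²). Setting ∂π_S/∂q_S = 0: 290 - 12q_S - 3(q_A) = 0.
Arcadia's first-order condition: 275 - 8q_A - 3(q_S) = 0.
Best responses: q_S = (290 - 3q_A)/12, q_A = (275 - 3q_S)/8.
Substituting one into the other gives q_S = 1495/87 and q_A = 810/29.
Total output Q = 45.1149, so price P = 317 - 3·45.1149 = 181.6552.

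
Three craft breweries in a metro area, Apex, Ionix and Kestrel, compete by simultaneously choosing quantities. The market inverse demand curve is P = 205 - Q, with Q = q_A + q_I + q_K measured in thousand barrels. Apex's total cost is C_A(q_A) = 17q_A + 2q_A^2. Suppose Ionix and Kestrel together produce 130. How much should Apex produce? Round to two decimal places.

9.67

With rivals' combined output fixed at 130, Apex's profit is π_A = (205 - 130 - q_A)q_A - (17q_A + 2q_A²) = (75 - q_A)q_A - (17q_A + 2q_A²).
∂π_A/∂q_A = 58 - 6q_A = 0, so q_A = 29/3.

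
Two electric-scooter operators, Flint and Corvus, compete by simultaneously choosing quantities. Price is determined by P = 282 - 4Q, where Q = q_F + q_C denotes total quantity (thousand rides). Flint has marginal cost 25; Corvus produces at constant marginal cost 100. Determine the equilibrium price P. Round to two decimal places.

135.67

Flint's profit: π_F = (282 - 4Q)q_F - (25q_F). Setting ∂π_F/∂q_F = 0: 257 - 8q_F - 4(q_C) = 0.
Corvus's profit: π_C = (282 - 4Q)q_C - (100q_C). Setting ∂π_C/∂q_C = 0: 182 - 8q_C - 4(q_F) = 0.
Rearranging gives the reaction functions q_F = (257 - 4q_C)/8 and q_C = (182 - 4q_F)/8.
Solving the pair: q_F = 83/3, q_C = 107/12.
Total output Q = 439/12, so price P = 282 - 4·(439/12) = 407/3.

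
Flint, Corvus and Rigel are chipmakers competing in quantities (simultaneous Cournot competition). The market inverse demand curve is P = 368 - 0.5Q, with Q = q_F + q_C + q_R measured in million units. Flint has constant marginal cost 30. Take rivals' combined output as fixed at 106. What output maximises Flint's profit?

With rivals' combined output fixed at 106, Flint's profit is π_F = (368 - (1/2)·106 - (1/2)q_F)q_F - (30q_F) = (315 - (1/2)q_F)q_F - (30q_F).
∂π_F/∂q_F = 285 - q_F = 0, so q_F = 285.

285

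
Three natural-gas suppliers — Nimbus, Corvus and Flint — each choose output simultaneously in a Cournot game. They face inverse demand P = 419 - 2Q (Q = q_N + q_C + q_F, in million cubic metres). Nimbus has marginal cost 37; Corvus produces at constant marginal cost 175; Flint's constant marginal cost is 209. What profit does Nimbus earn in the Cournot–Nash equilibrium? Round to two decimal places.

Nimbus's profit: π_N = (419 - 2Q)q_N - (37q_N). Setting ∂π_N/∂q_N = 0: 382 - 4q_N - 2(q_C + q_F) = 0.
Corvus's first-order condition: 244 - 4q_C - 2(q_N + q_F) = 0.
Flint's first-order condition: 210 - 4q_F - 2(q_N + q_C) = 0.
Adding the 3 first-order conditions: 836 − 8Q = 0, so Q = 209/2.
Back-substituting: q_N = (382 − 209)/2 = 173/2, q_C = (244 − 209)/2 = 35/2, q_F = (210 − 209)/2 = 1/2.
Price P = 419 - 2·(209/2) = 210.
Nimbus's profit: (210 - 37)·(173/2) = 14964.5000.

14964.50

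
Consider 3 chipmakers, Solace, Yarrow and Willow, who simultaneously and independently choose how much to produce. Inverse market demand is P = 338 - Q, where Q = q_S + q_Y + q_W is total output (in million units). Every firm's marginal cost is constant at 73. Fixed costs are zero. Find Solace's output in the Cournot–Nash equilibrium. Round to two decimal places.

66.25

A representative firm's profit is π_i = q_i(338 - Q) - 73q_i.
Setting ∂π_i/∂q_i = 0 with rivals' quantities fixed: 265 - 2q_i - Σ_{j≠i} q_j = 0.
By symmetry each firm produces the same amount; substituting Σ_{j≠i} q_j = 2q_i yields q_i = 265/4.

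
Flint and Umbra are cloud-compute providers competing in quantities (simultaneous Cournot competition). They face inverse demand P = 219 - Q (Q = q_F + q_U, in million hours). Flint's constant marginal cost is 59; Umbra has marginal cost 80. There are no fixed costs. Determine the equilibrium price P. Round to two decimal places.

Flint's profit: π_F = (219 - Q)q_F - (59q_F). Setting ∂π_F/∂q_F = 0: 160 - 2q_F - (q_U) = 0.
Umbra's profit: π_U = (219 - Q)q_U - (80q_U). Setting ∂π_U/∂q_U = 0: 139 - 2q_U - (q_F) = 0.
Best responses: q_F = (160 - q_U)/2, q_U = (139 - q_F)/2.
Substituting one into the other gives q_F = 181/3 and q_U = 118/3.
Total output Q = 299/3, so price P = 219 - 299/3 = 358/3.

119.33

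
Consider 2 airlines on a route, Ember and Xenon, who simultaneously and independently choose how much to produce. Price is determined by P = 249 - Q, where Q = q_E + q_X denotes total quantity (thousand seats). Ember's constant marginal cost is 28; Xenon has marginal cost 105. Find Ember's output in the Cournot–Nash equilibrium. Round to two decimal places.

Ember's profit: π_E = (249 - Q)q_E - (28q_E). Setting ∂π_E/∂q_E = 0: 221 - 2q_E - (q_X) = 0.
Xenon's first-order condition: 144 - 2q_X - (q_E) = 0.
Rearranging gives the reaction functions q_E = (221 - q_X)/2 and q_X = (144 - q_E)/2.
Substituting one into the other gives q_E = 298/3 and q_X = 67/3.

99.33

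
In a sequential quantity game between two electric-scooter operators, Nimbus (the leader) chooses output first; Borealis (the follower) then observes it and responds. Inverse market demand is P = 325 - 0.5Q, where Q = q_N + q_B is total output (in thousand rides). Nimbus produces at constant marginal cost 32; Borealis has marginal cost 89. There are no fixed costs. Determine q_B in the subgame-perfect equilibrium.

61

Solve by backward induction. Given q_N, the follower Borealis maximises π_B = (325 - (1/2)q_N - (1/2)q_B)q_B - 89q_B.
Follower FOC: 236 - (1/2)q_N - q_B = 0, so q_B(q_N) = (236 - (1/2)q_N).
The leader anticipates this reaction. Substituting into P = 325 - 0.5Q gives P = 207 - (1/4)q_N, so π_N = (207 - (1/4)q_N)q_N - 32q_N.
Leader FOC: 175 - (1/2)q_N = 0, so q_N = 350.
Then q_B = (236 - (1/2)·350) = 61.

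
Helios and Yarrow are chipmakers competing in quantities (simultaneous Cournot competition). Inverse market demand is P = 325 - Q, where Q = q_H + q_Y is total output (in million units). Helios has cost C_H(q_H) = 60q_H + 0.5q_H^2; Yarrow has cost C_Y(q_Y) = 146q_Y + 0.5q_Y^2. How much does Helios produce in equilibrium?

77

Helios's profit: π_H = (325 - Q)q_H - (60q_H + (1/2)q_H²). Setting ∂π_H/∂q_H = 0: 265 - 3q_H - (q_Y) = 0.
Yarrow's profit: π_Y = (325 - Q)q_Y - (146q_Y + (1/2)q_Y²). Setting ∂π_Y/∂q_Y = 0: 179 - 3q_Y - (q_H) = 0.
Best responses: q_H = (265 - q_Y)/3, q_Y = (179 - q_H)/3.
Solving the pair: q_H = 77, q_Y = 34.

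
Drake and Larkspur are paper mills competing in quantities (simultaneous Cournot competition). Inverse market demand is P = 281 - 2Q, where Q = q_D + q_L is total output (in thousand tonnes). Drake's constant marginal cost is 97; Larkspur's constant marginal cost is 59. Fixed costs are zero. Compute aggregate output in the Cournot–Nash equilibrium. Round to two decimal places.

67.67

Drake's profit: π_D = (281 - 2Q)q_D - (97q_D). Setting ∂π_D/∂q_D = 0: 184 - 4q_D - 2(q_L) = 0.
Larkspur's profit: π_L = (281 - 2Q)q_L - (59q_L). Setting ∂π_L/∂q_L = 0: 222 - 4q_L - 2(q_D) = 0.
Best responses: q_D = (184 - 2q_L)/4, q_L = (222 - 2q_D)/4.
Substituting one into the other gives q_D = 73/3 and q_L = 130/3.
Total output Q = 73/3 + 130/3 = 203/3.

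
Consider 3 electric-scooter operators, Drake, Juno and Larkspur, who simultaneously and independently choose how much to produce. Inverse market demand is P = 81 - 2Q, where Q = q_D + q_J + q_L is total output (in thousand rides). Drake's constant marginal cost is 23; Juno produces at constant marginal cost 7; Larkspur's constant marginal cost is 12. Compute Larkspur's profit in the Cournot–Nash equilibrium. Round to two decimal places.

175.78

Drake's profit: π_D = (81 - 2Q)q_D - (23q_D). Setting ∂π_D/∂q_D = 0: 58 - 4q_D - 2(q_J + q_L) = 0.
Juno's first-order condition: 74 - 4q_J - 2(q_D + q_L) = 0.
Larkspur's first-order condition: 69 - 4q_L - 2(q_D + q_J) = 0.
Adding the 3 first-order conditions: 201 − 8Q = 0, so Q = 201/8.
Back-substituting: q_D = (58 − 201/4)/2 = 31/8, q_J = (74 − 201/4)/2 = 95/8, q_L = (69 − 201/4)/2 = 75/8.
Price P = 81 - 2·(201/8) = 123/4.
Larkspur's profit: (123/4 - 12)·(75/8) = 175.7813.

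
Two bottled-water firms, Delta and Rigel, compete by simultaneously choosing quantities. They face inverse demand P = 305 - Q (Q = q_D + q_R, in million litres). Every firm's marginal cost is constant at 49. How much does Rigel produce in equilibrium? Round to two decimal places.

85.33

A representative firm's profit is π_i = q_i(305 - Q) - 49q_i.
Setting ∂π_i/∂q_i = 0 with rivals' quantities fixed: 256 - 2q_i - q_j = 0.
With identical firms every q_j equals q_i, so q_j = q_i and 256 = 3q_i, giving q_i = 256/3.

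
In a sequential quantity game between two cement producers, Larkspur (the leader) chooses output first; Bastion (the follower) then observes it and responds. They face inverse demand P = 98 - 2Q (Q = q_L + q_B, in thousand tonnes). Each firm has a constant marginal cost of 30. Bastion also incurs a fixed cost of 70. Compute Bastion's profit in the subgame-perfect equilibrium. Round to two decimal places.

74.50

The follower Bastion best-responds to any q_L: π_B = (98 - 2Q)q_B - 30q_B.
Follower FOC: 68 - 2q_L - 4q_B = 0, so q_B(q_L) = (68 - 2q_L)/4.
Larkspur substitutes q_B(q_L) into its own profit: π_L = q_L(98 - 2q_L - (68 - 2q_L)/2) - 30q_L = (64 - q_L)q_L - 30q_L.
Maximising: ∂π_L/∂q_L = 34 - 2q_L = 0, giving q_L = 17.
Then q_B = (68 - 2·17)/4 = 17/2.
Price P = 98 - 2·(51/2) = 47.
Bastion's profit: (47 - 30)·(17/2) - 70 = 149/2.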